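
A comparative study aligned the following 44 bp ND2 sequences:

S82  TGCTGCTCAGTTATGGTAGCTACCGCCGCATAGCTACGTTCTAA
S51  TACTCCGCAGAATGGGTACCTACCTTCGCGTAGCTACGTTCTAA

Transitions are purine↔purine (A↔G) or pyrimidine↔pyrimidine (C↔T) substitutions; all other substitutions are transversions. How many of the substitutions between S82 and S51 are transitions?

Mismatches occur at site 2 (G/A, transition), site 5 (G/C, transversion), site 7 (T/G, transversion), site 11 (T/A, transversion), site 12 (T/A, transversion), site 13 (A/T, transversion), site 14 (T/G, transversion), site 19 (G/C, transversion), site 25 (G/T, transversion), site 26 (C/T, transition), site 30 (A/G, transition).
Of the 11 differences, 3 transitions and 8 transversions, so the answer is 3.

3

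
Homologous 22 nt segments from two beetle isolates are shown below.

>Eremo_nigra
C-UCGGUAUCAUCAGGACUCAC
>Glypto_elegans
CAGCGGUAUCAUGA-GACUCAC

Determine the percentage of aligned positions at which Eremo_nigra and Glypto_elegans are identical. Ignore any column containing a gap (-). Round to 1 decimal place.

Excluding the 2 gap columns leaves 20 comparable sites.
Mismatches occur at site 3 (U/G), site 13 (C/G).
18 of the 20 comparable sites match, so the percent identity is 18/20 × 100 = 90.0%.

90.0%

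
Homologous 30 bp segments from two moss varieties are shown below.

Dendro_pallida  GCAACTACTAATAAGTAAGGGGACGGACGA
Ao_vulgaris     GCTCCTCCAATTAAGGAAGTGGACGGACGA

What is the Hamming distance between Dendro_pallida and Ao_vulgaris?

7

The sequences differ at positions 3 (A/T), 4 (A/C), 7 (A/C), 9 (T/A), 11 (A/T), 16 (T/G), 20 (G/T).
That gives 7 mismatches out of 30 aligned sites, so the Hamming distance is 7.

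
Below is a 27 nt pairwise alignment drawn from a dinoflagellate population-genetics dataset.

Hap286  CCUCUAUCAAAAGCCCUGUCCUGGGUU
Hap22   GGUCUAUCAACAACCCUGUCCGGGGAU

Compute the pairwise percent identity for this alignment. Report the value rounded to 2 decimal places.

Differing sites — 1:C/G; 2:C/G; 11:A/C; 13:G/A; 22:U/G; 26:U/A.
21 of the 27 sites match, so the percent identity is 21/27 × 100 = 77.78%.

77.78%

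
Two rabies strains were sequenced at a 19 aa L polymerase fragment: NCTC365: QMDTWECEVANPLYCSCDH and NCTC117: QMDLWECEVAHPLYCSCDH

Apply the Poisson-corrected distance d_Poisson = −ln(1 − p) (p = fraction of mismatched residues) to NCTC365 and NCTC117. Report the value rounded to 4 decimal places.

0.1112

Mismatches occur at site 4 (T↔L), site 11 (N↔H).
p = 2/19 = 0.105263.
d = −ln(1 − 0.105263) = −ln(0.894737) = 0.1112.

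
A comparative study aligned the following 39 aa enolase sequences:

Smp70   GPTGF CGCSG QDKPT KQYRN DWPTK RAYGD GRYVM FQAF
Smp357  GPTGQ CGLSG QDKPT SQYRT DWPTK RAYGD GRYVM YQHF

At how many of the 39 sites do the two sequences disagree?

The sequences differ at positions 5 (F/Q), 8 (C/L), 16 (K/S), 20 (N/T), 36 (F/Y), 38 (A/H).
That gives 6 mismatches out of 39 aligned sites, so the Hamming distance is 6.

6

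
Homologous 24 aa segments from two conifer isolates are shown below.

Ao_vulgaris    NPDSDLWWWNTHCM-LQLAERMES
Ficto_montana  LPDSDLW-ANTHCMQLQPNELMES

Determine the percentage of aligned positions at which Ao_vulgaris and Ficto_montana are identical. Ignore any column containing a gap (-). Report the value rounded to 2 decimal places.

77.27%

Excluding the 2 gap columns leaves 22 comparable sites.
Differing sites — 1:N/L; 9:W/A; 18:L/P; 19:A/N; 21:R/L.
17 of the 22 comparable sites match, so the percent identity is 17/22 × 100 = 77.27%.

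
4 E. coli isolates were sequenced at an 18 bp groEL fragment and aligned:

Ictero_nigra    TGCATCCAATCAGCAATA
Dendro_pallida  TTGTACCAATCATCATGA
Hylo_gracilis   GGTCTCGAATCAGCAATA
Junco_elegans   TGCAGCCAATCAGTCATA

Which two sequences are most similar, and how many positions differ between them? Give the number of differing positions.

Pairwise Hamming distances:
  Ictero_nigra vs Dendro_pallida: 7
  Ictero_nigra vs Hylo_gracilis: 4
  Ictero_nigra vs Junco_elegans: 3
  Dendro_pallida vs Hylo_gracilis: 9
  Dendro_pallida vs Junco_elegans: 9
  Hylo_gracilis vs Junco_elegans: 7
The smallest is 3, between Ictero_nigra and Junco_elegans.

3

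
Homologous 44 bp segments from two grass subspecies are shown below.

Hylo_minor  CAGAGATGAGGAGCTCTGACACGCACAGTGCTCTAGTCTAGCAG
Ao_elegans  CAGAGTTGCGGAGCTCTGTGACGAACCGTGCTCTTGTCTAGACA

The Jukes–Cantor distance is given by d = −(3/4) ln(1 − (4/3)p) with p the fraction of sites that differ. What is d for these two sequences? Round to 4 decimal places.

0.2708

The sequences differ at positions 6 (A/T), 9 (A/C), 19 (A/T), 20 (C/G), 24 (C/A), 27 (A/C), 35 (A/T), 42 (C/A), 43 (A/C), 44 (G/A).
p = 10/44 = 0.227273.
d = −0.75 · ln(1 − (4/3)·0.227273) = −0.75 · ln(0.696969) = −0.75 · (-0.361014) = 0.2708.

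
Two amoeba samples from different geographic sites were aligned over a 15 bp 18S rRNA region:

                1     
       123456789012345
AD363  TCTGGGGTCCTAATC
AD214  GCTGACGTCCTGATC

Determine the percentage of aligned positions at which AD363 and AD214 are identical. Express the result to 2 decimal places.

The sequences differ at positions 1 (T/G), 5 (G/A), 6 (G/C), 12 (A/G).
11 of the 15 sites match, so the percent identity is 11/15 × 100 = 73.33%.

73.33%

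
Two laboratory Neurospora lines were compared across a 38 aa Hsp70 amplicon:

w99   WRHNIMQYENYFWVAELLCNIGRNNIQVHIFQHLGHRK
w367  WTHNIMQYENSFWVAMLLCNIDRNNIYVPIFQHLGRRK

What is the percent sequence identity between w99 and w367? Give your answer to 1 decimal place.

Mismatches occur at site 2 (R/T), site 11 (Y/S), site 16 (E/M), site 22 (G/D), site 27 (Q/Y), site 29 (H/P), site 36 (H/R).
31 of the 38 sites match, so the percent identity is 31/38 × 100 = 81.6%.

81.6%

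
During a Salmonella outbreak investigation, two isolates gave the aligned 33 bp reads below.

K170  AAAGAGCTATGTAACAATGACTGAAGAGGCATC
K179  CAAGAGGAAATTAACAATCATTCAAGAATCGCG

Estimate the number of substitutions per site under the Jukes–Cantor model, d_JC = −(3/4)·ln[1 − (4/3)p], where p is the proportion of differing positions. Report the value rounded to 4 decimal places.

Differing sites — 1:A/C; 7:C/G; 8:T/A; 10:T/A; 11:G/T; 19:G/C; 21:C/T; 23:G/C; 28:G/A; 29:G/T; 31:A/G; 32:T/C; 33:C/G.
p = 13/33 = 0.393939.
d = −0.75 · ln(1 − (4/3)·0.393939) = −0.75 · ln(0.474748) = −0.75 · (-0.744971) = 0.5587.

0.5587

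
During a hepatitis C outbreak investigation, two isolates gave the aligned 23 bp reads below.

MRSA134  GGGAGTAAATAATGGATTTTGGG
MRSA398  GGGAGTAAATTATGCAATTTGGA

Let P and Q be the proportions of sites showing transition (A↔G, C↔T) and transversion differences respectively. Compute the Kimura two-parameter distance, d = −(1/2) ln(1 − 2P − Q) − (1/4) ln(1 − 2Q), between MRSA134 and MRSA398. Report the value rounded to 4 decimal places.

Differing sites — 11:A/T (Tv); 15:G/C (Tv); 17:T/A (Tv); 23:G/A (Ti).
Of the 4 differences, 1 transition and 3 transversions over 23 sites: P = 1/23 = 0.043478, Q = 3/23 = 0.130435.
d = −0.5·ln(0.782609) − 0.25·ln(0.739130) = −0.5·(-0.245122) − 0.25·(-0.302281) = 0.1981.

0.1981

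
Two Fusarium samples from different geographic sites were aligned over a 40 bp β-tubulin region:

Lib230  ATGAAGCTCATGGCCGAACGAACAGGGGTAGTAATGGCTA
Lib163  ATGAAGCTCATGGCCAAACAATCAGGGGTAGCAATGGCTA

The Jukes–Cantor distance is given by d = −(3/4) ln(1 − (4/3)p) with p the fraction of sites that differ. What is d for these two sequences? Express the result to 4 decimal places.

0.1073

Differing sites — 16:G/A; 20:G/A; 22:A/T; 32:T/C.
p = 4/40 = 0.100000.
d = −0.75 · ln(1 − (4/3)·0.100000) = −0.75 · ln(0.866667) = −0.75 · (-0.143100) = 0.1073.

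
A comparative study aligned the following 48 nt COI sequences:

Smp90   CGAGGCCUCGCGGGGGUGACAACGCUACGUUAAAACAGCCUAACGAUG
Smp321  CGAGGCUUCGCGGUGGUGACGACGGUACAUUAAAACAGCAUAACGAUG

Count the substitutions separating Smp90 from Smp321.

6

Mismatches occur at site 7 (C/U), site 14 (G/U), site 21 (A/G), site 25 (C/G), site 29 (G/A), site 40 (C/A).
That gives 6 mismatches out of 48 aligned sites, so the Hamming distance is 6.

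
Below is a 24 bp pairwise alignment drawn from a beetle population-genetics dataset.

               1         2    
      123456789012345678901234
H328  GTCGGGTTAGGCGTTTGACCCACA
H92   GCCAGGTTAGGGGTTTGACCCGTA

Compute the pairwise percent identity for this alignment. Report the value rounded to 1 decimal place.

The sequences differ at positions 2 (T/C), 4 (G/A), 12 (C/G), 22 (A/G), 23 (C/T).
19 of the 24 sites match, so the percent identity is 19/24 × 100 = 79.2%.

79.2%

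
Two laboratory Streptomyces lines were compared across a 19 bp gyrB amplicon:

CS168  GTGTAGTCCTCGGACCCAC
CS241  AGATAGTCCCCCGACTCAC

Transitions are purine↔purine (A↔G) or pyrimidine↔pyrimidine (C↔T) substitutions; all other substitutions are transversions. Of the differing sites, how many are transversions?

Differing sites — 1:G/A (Ti); 2:T/G (Tv); 3:G/A (Ti); 10:T/C (Ti); 12:G/C (Tv); 16:C/T (Ti).
Of the 6 differences, 4 transitions and 2 transversions, so the answer is 2.

2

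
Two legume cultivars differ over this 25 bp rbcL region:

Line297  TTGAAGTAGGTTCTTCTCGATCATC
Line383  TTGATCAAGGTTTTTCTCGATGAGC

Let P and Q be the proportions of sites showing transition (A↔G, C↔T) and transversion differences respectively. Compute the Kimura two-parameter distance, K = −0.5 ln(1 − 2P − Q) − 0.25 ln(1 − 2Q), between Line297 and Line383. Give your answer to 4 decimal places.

Mismatches occur at site 5 (A/T, transversion), site 6 (G/C, transversion), site 7 (T/A, transversion), site 13 (C/T, transition), site 22 (C/G, transversion), site 24 (T/G, transversion).
Of the 6 differences, 1 transition and 5 transversions over 25 sites: P = 1/25 = 0.040000, Q = 5/25 = 0.200000.
d = −0.5·ln(0.720000) − 0.25·ln(0.600000) = −0.5·(-0.328504) − 0.25·(-0.510826) = 0.2920.

0.2920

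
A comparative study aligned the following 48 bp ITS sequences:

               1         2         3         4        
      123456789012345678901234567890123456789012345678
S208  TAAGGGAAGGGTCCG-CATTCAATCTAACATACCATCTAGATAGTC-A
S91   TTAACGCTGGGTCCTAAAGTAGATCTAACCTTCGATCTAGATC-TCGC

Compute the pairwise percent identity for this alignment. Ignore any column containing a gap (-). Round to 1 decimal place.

66.7%

Excluding the 3 gap columns leaves 45 comparable sites.
The sequences differ at positions 2 (A/T), 4 (G/A), 5 (G/C), 7 (A/C), 8 (A/T), 15 (G/T), 17 (C/A), 19 (T/G), 21 (C/A), 22 (A/G), 30 (A/C), 32 (A/T), 34 (C/G), 43 (A/C), 48 (A/C).
30 of the 45 comparable sites match, so the percent identity is 30/45 × 100 = 66.7%.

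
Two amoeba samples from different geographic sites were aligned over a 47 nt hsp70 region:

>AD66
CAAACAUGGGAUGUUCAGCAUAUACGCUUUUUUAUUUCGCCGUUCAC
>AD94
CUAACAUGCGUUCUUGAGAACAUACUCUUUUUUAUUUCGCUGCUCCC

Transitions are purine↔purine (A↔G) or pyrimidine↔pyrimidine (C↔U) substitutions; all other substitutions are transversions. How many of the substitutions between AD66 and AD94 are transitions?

The sequences differ at positions 2 (A/U, transversion), 9 (G/C, transversion), 11 (A/U, transversion), 13 (G/C, transversion), 16 (C/G, transversion), 19 (C/A, transversion), 21 (U/C, transition), 26 (G/U, transversion), 41 (C/U, transition), 43 (U/C, transition), 46 (A/C, transversion).
Of the 11 differences, 3 transitions and 8 transversions, so the answer is 3.

3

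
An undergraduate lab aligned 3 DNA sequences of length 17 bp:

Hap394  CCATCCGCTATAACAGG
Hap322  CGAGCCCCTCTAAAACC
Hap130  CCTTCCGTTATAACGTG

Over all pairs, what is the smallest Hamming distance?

4

Pairwise Hamming distances:
  Hap394 vs Hap322: 7
  Hap394 vs Hap130: 4
  Hap322 vs Hap130: 10
The smallest is 4, between Hap394 and Hap130.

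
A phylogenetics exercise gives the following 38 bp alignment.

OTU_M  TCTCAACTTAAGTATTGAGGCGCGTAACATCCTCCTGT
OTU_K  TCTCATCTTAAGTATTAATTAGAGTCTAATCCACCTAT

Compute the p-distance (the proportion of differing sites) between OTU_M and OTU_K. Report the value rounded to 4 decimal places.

Differing sites — 6:A/T; 17:G/A; 19:G/T; 20:G/T; 21:C/A; 23:C/A; 26:A/C; 27:A/T; 28:C/A; 33:T/A; 37:G/A.
There are 11 differences over 38 sites, so p = 11/38 = 0.2895.

0.2895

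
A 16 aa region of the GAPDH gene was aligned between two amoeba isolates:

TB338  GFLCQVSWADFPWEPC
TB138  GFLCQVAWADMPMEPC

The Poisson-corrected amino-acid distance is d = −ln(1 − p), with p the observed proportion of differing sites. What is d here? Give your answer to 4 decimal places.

Mismatches occur at site 7 (S→A), site 11 (F→M), site 13 (W→M).
p = 3/16 = 0.187500.
d = −ln(1 − 0.187500) = −ln(0.812500) = 0.2076.

0.2076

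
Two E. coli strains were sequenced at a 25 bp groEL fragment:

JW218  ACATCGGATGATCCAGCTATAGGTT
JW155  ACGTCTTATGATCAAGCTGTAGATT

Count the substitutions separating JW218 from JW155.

6

Differing sites — 3:A/G; 6:G/T; 7:G/T; 14:C/A; 19:A/G; 23:G/A.
That gives 6 mismatches out of 25 aligned sites, so the Hamming distance is 6.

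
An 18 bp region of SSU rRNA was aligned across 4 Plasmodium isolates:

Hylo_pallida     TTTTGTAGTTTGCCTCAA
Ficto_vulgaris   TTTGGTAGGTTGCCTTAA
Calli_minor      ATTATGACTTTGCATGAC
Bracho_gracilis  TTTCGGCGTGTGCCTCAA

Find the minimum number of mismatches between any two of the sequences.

3

Pairwise Hamming distances:
  Hylo_pallida vs Ficto_vulgaris: 3
  Hylo_pallida vs Calli_minor: 8
  Hylo_pallida vs Bracho_gracilis: 4
  Ficto_vulgaris vs Calli_minor: 9
  Ficto_vulgaris vs Bracho_gracilis: 6
  Calli_minor vs Bracho_gracilis: 9
The smallest is 3, between Hylo_pallida and Ficto_vulgaris.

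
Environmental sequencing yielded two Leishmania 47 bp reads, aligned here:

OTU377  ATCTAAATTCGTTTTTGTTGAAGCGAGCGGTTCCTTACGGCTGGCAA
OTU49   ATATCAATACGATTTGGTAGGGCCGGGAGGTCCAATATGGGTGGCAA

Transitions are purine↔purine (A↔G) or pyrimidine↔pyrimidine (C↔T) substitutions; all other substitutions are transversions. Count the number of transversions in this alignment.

Differing sites — 3:C/A (Tv); 5:A/C (Tv); 9:T/A (Tv); 12:T/A (Tv); 16:T/G (Tv); 19:T/A (Tv); 21:A/G (Ti); 22:A/G (Ti); 23:G/C (Tv); 26:A/G (Ti); 28:C/A (Tv); 32:T/C (Ti); 34:C/A (Tv); 35:T/A (Tv); 38:C/T (Ti); 41:C/G (Tv).
Of the 16 differences, 5 transitions and 11 transversions, so the answer is 11.

11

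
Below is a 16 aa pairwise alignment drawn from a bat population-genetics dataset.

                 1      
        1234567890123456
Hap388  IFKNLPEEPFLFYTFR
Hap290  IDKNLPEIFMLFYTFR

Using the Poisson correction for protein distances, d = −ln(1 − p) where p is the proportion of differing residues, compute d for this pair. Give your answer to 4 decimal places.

0.2877

The sequences differ at positions 2 (F/D), 8 (E/I), 9 (P/F), 10 (F/M).
p = 4/16 = 0.250000.
d = −ln(1 − 0.250000) = −ln(0.750000) = 0.2877.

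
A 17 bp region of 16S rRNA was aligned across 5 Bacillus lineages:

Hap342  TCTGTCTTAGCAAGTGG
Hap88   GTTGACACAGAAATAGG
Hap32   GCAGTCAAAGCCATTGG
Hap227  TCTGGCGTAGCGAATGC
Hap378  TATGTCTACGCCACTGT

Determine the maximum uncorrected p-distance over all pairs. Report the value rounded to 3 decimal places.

0.647

Pairwise Hamming distances:
  Hap342 vs Hap88: 8
  Hap342 vs Hap32: 6
  Hap342 vs Hap227: 5
  Hap342 vs Hap378: 6
  Hap88 vs Hap32: 7
  Hap88 vs Hap227: 10
  Hap88 vs Hap378: 11
  Hap32 vs Hap227: 8
  Hap32 vs Hap378: 7
  Hap227 vs Hap378: 8
The largest is 11 mismatches, between Hap88 and Hap378; p = 11/17 = 0.647.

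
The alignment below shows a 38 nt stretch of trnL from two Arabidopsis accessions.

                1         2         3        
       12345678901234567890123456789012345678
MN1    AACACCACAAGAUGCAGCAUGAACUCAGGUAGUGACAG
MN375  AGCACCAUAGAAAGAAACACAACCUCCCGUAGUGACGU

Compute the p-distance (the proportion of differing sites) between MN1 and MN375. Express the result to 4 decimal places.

0.3684

Mismatches occur at site 2 (A→G), site 8 (C→U), site 10 (A→G), site 11 (G→A), site 13 (U→A), site 15 (C→A), site 17 (G→A), site 20 (U→C), site 21 (G→A), site 23 (A→C), site 27 (A→C), site 28 (G→C), site 37 (A→G), site 38 (G→U).
There are 14 differences over 38 sites, so p = 14/38 = 0.3684.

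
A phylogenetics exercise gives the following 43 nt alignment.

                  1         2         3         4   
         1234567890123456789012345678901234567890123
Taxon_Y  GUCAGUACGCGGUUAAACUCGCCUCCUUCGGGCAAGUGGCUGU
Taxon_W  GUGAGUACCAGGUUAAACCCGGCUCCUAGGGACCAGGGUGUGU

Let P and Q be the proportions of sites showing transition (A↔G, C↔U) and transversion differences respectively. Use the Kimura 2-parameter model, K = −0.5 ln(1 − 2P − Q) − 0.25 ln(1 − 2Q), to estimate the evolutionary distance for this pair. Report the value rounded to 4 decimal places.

Mismatches occur at site 3 (C/G, transversion), site 9 (G/C, transversion), site 10 (C/A, transversion), site 19 (U/C, transition), site 22 (C/G, transversion), site 28 (U/A, transversion), site 29 (C/G, transversion), site 32 (G/A, transition), site 34 (A/C, transversion), site 37 (U/G, transversion), site 39 (G/U, transversion), site 40 (C/G, transversion).
Of the 12 differences, 2 transitions and 10 transversions over 43 sites: P = 2/43 = 0.046512, Q = 10/43 = 0.232558.
d = −0.5·ln(0.674418) − 0.25·ln(0.534884) = −0.5·(-0.393905) − 0.25·(-0.625705) = 0.3534.

0.3534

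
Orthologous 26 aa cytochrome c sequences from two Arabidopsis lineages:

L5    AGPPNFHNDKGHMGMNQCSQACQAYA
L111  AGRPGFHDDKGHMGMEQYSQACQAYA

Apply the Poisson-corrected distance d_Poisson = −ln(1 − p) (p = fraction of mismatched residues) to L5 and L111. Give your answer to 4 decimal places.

0.2136

Differing sites — 3:P/R; 5:N/G; 8:N/D; 16:N/E; 18:C/Y.
p = 5/26 = 0.192308.
d = −ln(1 − 0.192308) = −ln(0.807692) = 0.2136.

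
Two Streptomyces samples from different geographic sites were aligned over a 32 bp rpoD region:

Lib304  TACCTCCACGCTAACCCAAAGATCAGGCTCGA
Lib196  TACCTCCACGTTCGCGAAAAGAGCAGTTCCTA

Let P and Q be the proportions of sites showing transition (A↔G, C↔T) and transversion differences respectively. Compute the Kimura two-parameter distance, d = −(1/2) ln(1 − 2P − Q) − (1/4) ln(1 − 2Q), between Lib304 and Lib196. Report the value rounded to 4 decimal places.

0.4052

Mismatches occur at site 11 (C→T, transition), site 13 (A→C, transversion), site 14 (A→G, transition), site 16 (C→G, transversion), site 17 (C→A, transversion), site 23 (T→G, transversion), site 27 (G→T, transversion), site 28 (C→T, transition), site 29 (T→C, transition), site 31 (G→T, transversion).
Of the 10 differences, 4 transitions and 6 transversions over 32 sites: P = 4/32 = 0.125000, Q = 6/32 = 0.187500.
d = −0.5·ln(0.562500) − 0.25·ln(0.625000) = −0.5·(-0.575364) − 0.25·(-0.470004) = 0.4052.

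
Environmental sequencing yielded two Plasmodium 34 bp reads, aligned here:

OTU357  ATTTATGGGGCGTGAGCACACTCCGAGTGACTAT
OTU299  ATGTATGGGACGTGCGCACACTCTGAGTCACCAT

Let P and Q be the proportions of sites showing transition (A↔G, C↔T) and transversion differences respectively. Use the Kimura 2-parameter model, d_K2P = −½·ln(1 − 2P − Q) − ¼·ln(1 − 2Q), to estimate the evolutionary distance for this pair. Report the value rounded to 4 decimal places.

0.2023

Mismatches occur at site 3 (T→G, transversion), site 10 (G→A, transition), site 15 (A→C, transversion), site 24 (C→T, transition), site 29 (G→C, transversion), site 32 (T→C, transition).
Of the 6 differences, 3 transitions and 3 transversions over 34 sites: P = 3/34 = 0.088235, Q = 3/34 = 0.088235.
d = −0.5·ln(0.735295) − 0.25·ln(0.823530) = −0.5·(-0.307483) − 0.25·(-0.194155) = 0.2023.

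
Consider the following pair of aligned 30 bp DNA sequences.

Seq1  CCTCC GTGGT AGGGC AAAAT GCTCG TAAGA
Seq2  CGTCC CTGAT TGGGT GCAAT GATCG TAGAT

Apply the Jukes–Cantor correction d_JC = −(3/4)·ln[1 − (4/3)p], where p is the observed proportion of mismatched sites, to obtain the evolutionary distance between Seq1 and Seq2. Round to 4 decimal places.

0.5034

The sequences differ at positions 2 (C/G), 6 (G/C), 9 (G/A), 11 (A/T), 15 (C/T), 16 (A/G), 17 (A/C), 22 (C/A), 28 (A/G), 29 (G/A), 30 (A/T).
p = 11/30 = 0.366667.
d = −0.75 · ln(1 − (4/3)·0.366667) = −0.75 · ln(0.511111) = −0.75 · (-0.671168) = 0.5034.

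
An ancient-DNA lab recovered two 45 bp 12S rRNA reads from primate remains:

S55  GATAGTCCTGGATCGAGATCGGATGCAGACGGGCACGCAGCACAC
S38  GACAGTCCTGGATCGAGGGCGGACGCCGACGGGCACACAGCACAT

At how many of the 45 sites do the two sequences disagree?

7

Differing sites — 3:T/C; 18:A/G; 19:T/G; 24:T/C; 27:A/C; 37:G/A; 45:C/T.
That gives 7 mismatches out of 45 aligned sites, so the Hamming distance is 7.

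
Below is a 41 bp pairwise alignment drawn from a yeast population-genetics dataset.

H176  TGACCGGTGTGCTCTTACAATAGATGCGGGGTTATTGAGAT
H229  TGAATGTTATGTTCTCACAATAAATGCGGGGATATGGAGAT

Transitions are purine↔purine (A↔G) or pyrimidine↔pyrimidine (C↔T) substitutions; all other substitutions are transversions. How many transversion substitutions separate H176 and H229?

4

The sequences differ at positions 4 (C/A, transversion), 5 (C/T, transition), 7 (G/T, transversion), 9 (G/A, transition), 12 (C/T, transition), 16 (T/C, transition), 23 (G/A, transition), 32 (T/A, transversion), 36 (T/G, transversion).
Of the 9 differences, 5 transitions and 4 transversions, so the answer is 4.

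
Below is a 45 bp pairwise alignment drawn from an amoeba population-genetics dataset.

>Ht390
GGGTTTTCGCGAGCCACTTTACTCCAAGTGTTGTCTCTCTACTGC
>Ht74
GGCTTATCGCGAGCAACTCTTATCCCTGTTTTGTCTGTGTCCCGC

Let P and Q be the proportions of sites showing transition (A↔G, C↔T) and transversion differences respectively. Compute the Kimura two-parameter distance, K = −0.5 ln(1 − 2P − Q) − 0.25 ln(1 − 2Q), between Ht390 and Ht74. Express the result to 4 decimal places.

0.3705

Mismatches occur at site 3 (G↔C, transversion), site 6 (T↔A, transversion), site 15 (C↔A, transversion), site 19 (T↔C, transition), site 21 (A↔T, transversion), site 22 (C↔A, transversion), site 26 (A↔C, transversion), site 27 (A↔T, transversion), site 30 (G↔T, transversion), site 37 (C↔G, transversion), site 39 (C↔G, transversion), site 41 (A↔C, transversion), site 43 (T↔C, transition).
Of the 13 differences, 2 transitions and 11 transversions over 45 sites: P = 2/45 = 0.044444, Q = 11/45 = 0.244444.
d = −0.5·ln(0.666668) − 0.25·ln(0.511112) = −0.5·(-0.405463) − 0.25·(-0.671167) = 0.3705.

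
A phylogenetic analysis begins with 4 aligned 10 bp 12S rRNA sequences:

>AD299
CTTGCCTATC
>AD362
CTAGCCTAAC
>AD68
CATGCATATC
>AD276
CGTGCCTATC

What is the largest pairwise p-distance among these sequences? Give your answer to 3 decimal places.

Pairwise Hamming distances:
  AD299 vs AD362: 2
  AD299 vs AD68: 2
  AD299 vs AD276: 1
  AD362 vs AD68: 4
  AD362 vs AD276: 3
  AD68 vs AD276: 2
The largest is 4 mismatches, between AD362 and AD68; p = 4/10 = 0.400.

0.400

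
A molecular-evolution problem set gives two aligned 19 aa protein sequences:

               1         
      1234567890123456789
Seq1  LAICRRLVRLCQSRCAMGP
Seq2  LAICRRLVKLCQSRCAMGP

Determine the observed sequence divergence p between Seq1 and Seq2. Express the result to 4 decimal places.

0.0526

A single mismatch occurs at site 9 (R↔K).
There are 1 differences over 19 sites, so p = 1/19 = 0.0526.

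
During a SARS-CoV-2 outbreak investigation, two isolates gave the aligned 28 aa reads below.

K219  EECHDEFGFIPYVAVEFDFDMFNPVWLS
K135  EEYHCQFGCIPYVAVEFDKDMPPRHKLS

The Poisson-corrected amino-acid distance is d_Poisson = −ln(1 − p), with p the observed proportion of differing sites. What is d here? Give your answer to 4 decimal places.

Differing sites — 3:C/Y; 5:D/C; 6:E/Q; 9:F/C; 19:F/K; 22:F/P; 23:N/P; 24:P/R; 25:V/H; 26:W/K.
p = 10/28 = 0.357143.
d = −ln(1 − 0.357143) = −ln(0.642857) = 0.4418.

0.4418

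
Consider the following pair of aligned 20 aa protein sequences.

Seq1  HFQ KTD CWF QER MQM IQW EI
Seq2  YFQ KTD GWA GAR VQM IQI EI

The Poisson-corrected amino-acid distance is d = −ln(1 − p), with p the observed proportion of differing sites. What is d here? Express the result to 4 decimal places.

0.4308

The sequences differ at positions 1 (H/Y), 7 (C/G), 9 (F/A), 10 (Q/G), 11 (E/A), 13 (M/V), 18 (W/I).
p = 7/20 = 0.350000.
d = −ln(1 − 0.350000) = −ln(0.650000) = 0.4308.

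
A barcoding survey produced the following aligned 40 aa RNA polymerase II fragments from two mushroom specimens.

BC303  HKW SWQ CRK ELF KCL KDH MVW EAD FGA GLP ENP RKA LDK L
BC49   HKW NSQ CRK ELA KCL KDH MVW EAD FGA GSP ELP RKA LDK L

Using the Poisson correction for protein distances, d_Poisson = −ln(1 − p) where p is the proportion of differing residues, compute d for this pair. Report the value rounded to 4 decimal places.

0.1335

The sequences differ at positions 4 (S/N), 5 (W/S), 12 (F/A), 29 (L/S), 32 (N/L).
p = 5/40 = 0.125000.
d = −ln(1 − 0.125000) = −ln(0.875000) = 0.1335.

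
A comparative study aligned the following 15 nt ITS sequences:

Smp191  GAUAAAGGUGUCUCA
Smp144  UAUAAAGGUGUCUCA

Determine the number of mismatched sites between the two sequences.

1

A single mismatch occurs at site 1 (G↔U).
That gives 1 mismatch out of 15 aligned sites, so the Hamming distance is 1.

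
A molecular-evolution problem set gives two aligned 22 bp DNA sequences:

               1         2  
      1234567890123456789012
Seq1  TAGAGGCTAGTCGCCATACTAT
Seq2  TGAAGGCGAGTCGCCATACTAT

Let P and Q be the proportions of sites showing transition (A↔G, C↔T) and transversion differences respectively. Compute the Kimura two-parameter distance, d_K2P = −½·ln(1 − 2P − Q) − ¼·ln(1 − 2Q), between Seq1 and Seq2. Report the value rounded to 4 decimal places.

Mismatches occur at site 2 (A→G, transition), site 3 (G→A, transition), site 8 (T→G, transversion).
Of the 3 differences, 2 transitions and 1 transversion over 22 sites: P = 2/22 = 0.090909, Q = 1/22 = 0.045455.
d = −0.5·ln(0.772727) − 0.25·ln(0.909090) = −0.5·(-0.257829) − 0.25·(-0.095311) = 0.1527.

0.1527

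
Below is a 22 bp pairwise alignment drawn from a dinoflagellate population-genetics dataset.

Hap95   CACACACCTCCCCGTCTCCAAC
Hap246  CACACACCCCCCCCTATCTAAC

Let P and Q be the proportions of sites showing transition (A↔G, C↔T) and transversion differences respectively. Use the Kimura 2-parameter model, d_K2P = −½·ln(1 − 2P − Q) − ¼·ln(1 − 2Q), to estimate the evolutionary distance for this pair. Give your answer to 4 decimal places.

Mismatches occur at site 9 (T→C, transition), site 14 (G→C, transversion), site 16 (C→A, transversion), site 19 (C→T, transition).
Of the 4 differences, 2 transitions and 2 transversions over 22 sites: P = 2/22 = 0.090909, Q = 2/22 = 0.090909.
d = −0.5·ln(0.727273) − 0.25·ln(0.818182) = −0.5·(-0.318453) − 0.25·(-0.200670) = 0.2094.

0.2094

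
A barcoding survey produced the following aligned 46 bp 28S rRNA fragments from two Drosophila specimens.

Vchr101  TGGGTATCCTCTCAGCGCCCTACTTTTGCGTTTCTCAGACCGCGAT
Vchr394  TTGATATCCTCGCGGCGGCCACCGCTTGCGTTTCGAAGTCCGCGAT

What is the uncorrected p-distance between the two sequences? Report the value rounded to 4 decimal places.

0.2609

The sequences differ at positions 2 (G/T), 4 (G/A), 12 (T/G), 14 (A/G), 18 (C/G), 21 (T/A), 22 (A/C), 24 (T/G), 25 (T/C), 35 (T/G), 36 (C/A), 39 (A/T).
There are 12 differences over 46 sites, so p = 12/46 = 0.2609.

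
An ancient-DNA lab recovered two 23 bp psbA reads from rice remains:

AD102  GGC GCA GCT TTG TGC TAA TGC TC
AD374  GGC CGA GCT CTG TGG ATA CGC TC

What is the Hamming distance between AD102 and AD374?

The sequences differ at positions 4 (G/C), 5 (C/G), 10 (T/C), 15 (C/G), 16 (T/A), 17 (A/T), 19 (T/C).
That gives 7 mismatches out of 23 aligned sites, so the Hamming distance is 7.

7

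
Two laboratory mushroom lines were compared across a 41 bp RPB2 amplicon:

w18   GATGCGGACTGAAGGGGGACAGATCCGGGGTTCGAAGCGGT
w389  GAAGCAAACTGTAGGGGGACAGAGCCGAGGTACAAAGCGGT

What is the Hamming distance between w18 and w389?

8

Differing sites — 3:T/A; 6:G/A; 7:G/A; 12:A/T; 24:T/G; 28:G/A; 32:T/A; 34:G/A.
That gives 8 mismatches out of 41 aligned sites, so the Hamming distance is 8.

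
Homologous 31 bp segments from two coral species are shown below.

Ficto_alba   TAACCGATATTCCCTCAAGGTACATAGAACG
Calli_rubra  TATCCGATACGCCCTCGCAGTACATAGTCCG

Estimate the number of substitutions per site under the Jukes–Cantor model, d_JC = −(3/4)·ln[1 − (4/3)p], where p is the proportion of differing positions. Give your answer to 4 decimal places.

The sequences differ at positions 3 (A/T), 10 (T/C), 11 (T/G), 17 (A/G), 18 (A/C), 19 (G/A), 28 (A/T), 29 (A/C).
p = 8/31 = 0.258065.
d = −0.75 · ln(1 − (4/3)·0.258065) = −0.75 · ln(0.655913) = −0.75 · (-0.421727) = 0.3163.

0.3163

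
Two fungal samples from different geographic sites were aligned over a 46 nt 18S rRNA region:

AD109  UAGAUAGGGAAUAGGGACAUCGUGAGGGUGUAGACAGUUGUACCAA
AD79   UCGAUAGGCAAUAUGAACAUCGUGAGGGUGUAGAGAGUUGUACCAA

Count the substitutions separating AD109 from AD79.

5

The sequences differ at positions 2 (A/C), 9 (G/C), 14 (G/U), 16 (G/A), 35 (C/G).
That gives 5 mismatches out of 46 aligned sites, so the Hamming distance is 5.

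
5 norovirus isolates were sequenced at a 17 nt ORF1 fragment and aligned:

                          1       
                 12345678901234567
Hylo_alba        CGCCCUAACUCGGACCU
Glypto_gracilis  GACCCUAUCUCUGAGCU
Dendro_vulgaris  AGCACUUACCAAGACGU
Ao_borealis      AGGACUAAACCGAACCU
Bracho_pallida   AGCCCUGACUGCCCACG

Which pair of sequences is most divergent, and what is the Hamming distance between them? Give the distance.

Pairwise Hamming distances:
  Hylo_alba vs Glypto_gracilis: 5
  Hylo_alba vs Dendro_vulgaris: 7
  Hylo_alba vs Ao_borealis: 6
  Hylo_alba vs Bracho_pallida: 8
  Glypto_gracilis vs Dendro_vulgaris: 10
  Glypto_gracilis vs Ao_borealis: 10
  Glypto_gracilis vs Bracho_pallida: 10
  Dendro_vulgaris vs Ao_borealis: 7
  Dendro_vulgaris vs Bracho_pallida: 10
  Ao_borealis vs Bracho_pallida: 11
The largest is 11, between Ao_borealis and Bracho_pallida.

11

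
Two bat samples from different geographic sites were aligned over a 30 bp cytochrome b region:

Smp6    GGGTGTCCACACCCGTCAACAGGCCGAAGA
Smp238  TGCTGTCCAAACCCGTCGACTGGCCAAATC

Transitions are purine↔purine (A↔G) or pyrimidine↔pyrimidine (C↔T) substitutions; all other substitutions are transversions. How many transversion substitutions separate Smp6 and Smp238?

6

Differing sites — 1:G/T (Tv); 3:G/C (Tv); 10:C/A (Tv); 18:A/G (Ti); 21:A/T (Tv); 26:G/A (Ti); 29:G/T (Tv); 30:A/C (Tv).
Of the 8 differences, 2 transitions and 6 transversions, so the answer is 6.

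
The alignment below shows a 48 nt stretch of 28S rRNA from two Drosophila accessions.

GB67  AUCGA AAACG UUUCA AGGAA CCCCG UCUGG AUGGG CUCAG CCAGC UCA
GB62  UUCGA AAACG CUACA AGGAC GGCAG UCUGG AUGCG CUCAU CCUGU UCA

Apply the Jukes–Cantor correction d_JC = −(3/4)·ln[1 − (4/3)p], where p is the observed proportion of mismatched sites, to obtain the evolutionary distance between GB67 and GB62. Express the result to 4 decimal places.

Mismatches occur at site 1 (A/U), site 11 (U/C), site 13 (U/A), site 20 (A/C), site 21 (C/G), site 22 (C/G), site 24 (C/A), site 34 (G/C), site 40 (G/U), site 43 (A/U), site 45 (C/U).
p = 11/48 = 0.229167.
d = −0.75 · ln(1 − (4/3)·0.229167) = −0.75 · ln(0.694444) = −0.75 · (-0.364644) = 0.2735.

0.2735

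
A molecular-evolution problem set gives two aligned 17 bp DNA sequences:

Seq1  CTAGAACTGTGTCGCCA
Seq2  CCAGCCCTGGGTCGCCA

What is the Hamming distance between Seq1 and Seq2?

4

Differing sites — 2:T/C; 5:A/C; 6:A/C; 10:T/G.
That gives 4 mismatches out of 17 aligned sites, so the Hamming distance is 4.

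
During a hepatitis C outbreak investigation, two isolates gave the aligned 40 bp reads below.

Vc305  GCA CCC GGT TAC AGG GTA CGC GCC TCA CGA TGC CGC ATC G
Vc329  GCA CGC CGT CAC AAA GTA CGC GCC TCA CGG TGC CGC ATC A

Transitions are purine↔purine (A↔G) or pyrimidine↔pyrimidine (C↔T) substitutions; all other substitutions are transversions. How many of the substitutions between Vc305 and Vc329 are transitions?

5

Differing sites — 5:C/G (Tv); 7:G/C (Tv); 10:T/C (Ti); 14:G/A (Ti); 15:G/A (Ti); 30:A/G (Ti); 40:G/A (Ti).
Of the 7 differences, 5 transitions and 2 transversions, so the answer is 5.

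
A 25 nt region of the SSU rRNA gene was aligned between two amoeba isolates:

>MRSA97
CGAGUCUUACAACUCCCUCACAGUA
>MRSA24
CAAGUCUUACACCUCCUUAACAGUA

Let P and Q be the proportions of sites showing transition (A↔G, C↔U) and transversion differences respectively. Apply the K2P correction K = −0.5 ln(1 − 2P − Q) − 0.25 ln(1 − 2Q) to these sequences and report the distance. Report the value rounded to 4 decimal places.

0.1808

Differing sites — 2:G/A (Ti); 12:A/C (Tv); 17:C/U (Ti); 19:C/A (Tv).
Of the 4 differences, 2 transitions and 2 transversions over 25 sites: P = 2/25 = 0.080000, Q = 2/25 = 0.080000.
d = −0.5·ln(0.760000) − 0.25·ln(0.840000) = −0.5·(-0.274437) − 0.25·(-0.174353) = 0.1808.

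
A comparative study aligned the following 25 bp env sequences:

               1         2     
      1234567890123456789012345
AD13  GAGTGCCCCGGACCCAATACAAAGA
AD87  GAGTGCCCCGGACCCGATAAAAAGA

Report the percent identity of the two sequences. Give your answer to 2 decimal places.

Differing sites — 16:A/G; 20:C/A.
23 of the 25 sites match, so the percent identity is 23/25 × 100 = 92.00%.

92.00%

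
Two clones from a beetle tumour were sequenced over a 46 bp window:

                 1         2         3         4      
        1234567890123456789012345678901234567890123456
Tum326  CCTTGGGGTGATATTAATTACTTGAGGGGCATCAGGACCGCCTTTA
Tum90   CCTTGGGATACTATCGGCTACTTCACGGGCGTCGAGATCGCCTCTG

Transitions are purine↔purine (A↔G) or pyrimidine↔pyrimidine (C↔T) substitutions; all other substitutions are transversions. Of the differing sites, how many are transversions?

3

Mismatches occur at site 8 (G→A, transition), site 10 (G→A, transition), site 11 (A→C, transversion), site 15 (T→C, transition), site 16 (A→G, transition), site 17 (A→G, transition), site 18 (T→C, transition), site 24 (G→C, transversion), site 26 (G→C, transversion), site 31 (A→G, transition), site 34 (A→G, transition), site 35 (G→A, transition), site 38 (C→T, transition), site 44 (T→C, transition), site 46 (A→G, transition).
Of the 15 differences, 12 transitions and 3 transversions, so the answer is 3.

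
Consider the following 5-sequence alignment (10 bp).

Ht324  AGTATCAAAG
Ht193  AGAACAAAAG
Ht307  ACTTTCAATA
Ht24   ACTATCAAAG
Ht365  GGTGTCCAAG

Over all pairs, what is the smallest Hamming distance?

1

Pairwise Hamming distances:
  Ht324 vs Ht193: 3
  Ht324 vs Ht307: 4
  Ht324 vs Ht24: 1
  Ht324 vs Ht365: 3
  Ht193 vs Ht307: 7
  Ht193 vs Ht24: 4
  Ht193 vs Ht365: 6
  Ht307 vs Ht24: 3
  Ht307 vs Ht365: 6
  Ht24 vs Ht365: 4
The smallest is 1, between Ht324 and Ht24.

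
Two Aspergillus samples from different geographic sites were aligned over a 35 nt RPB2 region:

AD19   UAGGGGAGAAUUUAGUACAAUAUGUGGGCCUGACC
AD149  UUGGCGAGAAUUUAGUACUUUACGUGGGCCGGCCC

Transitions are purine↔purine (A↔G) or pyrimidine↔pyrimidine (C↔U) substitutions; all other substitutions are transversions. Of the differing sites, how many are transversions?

Differing sites — 2:A/U (Tv); 5:G/C (Tv); 19:A/U (Tv); 20:A/U (Tv); 23:U/C (Ti); 31:U/G (Tv); 33:A/C (Tv).
Of the 7 differences, 1 transition and 6 transversions, so the answer is 6.

6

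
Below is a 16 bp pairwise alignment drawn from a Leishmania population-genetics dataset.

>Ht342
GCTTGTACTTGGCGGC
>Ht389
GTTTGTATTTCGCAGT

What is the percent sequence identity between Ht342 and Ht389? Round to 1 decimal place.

68.8%

Mismatches occur at site 2 (C/T), site 8 (C/T), site 11 (G/C), site 14 (G/A), site 16 (C/T).
11 of the 16 sites match, so the percent identity is 11/16 × 100 = 68.8%.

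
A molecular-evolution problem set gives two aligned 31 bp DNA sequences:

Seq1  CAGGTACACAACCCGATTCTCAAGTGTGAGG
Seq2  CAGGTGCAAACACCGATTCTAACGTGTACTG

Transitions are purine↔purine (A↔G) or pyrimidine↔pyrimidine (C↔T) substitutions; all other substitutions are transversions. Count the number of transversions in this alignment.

7

Mismatches occur at site 6 (A/G, transition), site 9 (C/A, transversion), site 11 (A/C, transversion), site 12 (C/A, transversion), site 21 (C/A, transversion), site 23 (A/C, transversion), site 28 (G/A, transition), site 29 (A/C, transversion), site 30 (G/T, transversion).
Of the 9 differences, 2 transitions and 7 transversions, so the answer is 7.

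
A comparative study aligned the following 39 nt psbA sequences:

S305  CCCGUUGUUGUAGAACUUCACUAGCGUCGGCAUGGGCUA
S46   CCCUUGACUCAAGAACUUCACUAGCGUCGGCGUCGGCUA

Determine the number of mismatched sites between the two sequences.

8

Differing sites — 4:G/U; 6:U/G; 7:G/A; 8:U/C; 10:G/C; 11:U/A; 32:A/G; 34:G/C.
That gives 8 mismatches out of 39 aligned sites, so the Hamming distance is 8.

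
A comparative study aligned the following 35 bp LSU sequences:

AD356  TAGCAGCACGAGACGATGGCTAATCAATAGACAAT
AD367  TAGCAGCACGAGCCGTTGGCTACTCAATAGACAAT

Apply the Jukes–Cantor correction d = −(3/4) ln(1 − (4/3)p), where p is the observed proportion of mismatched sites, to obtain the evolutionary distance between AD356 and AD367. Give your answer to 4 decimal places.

The sequences differ at positions 13 (A/C), 16 (A/T), 23 (A/C).
p = 3/35 = 0.085714.
d = −0.75 · ln(1 − (4/3)·0.085714) = −0.75 · ln(0.885715) = −0.75 · (-0.121360) = 0.0910.

0.0910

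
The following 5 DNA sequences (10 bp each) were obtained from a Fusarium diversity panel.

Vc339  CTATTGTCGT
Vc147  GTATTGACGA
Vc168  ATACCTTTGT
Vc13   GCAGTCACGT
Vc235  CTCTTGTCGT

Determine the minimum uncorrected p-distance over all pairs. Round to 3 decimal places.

0.100

Pairwise Hamming distances:
  Vc339 vs Vc147: 3
  Vc339 vs Vc168: 5
  Vc339 vs Vc13: 5
  Vc339 vs Vc235: 1
  Vc147 vs Vc168: 7
  Vc147 vs Vc13: 4
  Vc147 vs Vc235: 4
  Vc168 vs Vc13: 7
  Vc168 vs Vc235: 6
  Vc13 vs Vc235: 6
The smallest is 1 mismatch, between Vc339 and Vc235; p = 1/10 = 0.100.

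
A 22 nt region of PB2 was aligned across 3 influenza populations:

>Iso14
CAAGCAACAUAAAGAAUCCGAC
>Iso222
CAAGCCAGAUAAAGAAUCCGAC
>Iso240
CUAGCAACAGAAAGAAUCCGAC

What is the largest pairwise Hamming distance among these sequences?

Pairwise Hamming distances:
  Iso14 vs Iso222: 2
  Iso14 vs Iso240: 2
  Iso222 vs Iso240: 4
The largest is 4, between Iso222 and Iso240.

4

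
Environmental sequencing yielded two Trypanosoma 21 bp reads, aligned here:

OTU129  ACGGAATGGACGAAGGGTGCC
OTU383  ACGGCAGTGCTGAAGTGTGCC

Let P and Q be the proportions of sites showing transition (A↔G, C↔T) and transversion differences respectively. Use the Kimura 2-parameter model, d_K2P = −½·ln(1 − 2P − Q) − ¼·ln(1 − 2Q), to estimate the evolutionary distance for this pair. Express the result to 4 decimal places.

0.3644

The sequences differ at positions 5 (A/C, transversion), 7 (T/G, transversion), 8 (G/T, transversion), 10 (A/C, transversion), 11 (C/T, transition), 16 (G/T, transversion).
Of the 6 differences, 1 transition and 5 transversions over 21 sites: P = 1/21 = 0.047619, Q = 5/21 = 0.238095.
d = −0.5·ln(0.666667) − 0.25·ln(0.523810) = −0.5·(-0.405465) − 0.25·(-0.646626) = 0.3644.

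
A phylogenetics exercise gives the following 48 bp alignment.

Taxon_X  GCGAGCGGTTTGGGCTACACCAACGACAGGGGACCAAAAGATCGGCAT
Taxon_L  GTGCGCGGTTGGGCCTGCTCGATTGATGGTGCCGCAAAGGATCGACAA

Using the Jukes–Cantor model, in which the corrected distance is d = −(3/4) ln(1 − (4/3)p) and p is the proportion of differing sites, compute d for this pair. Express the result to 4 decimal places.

Mismatches occur at site 2 (C↔T), site 4 (A↔C), site 11 (T↔G), site 14 (G↔C), site 17 (A↔G), site 19 (A↔T), site 21 (C↔G), site 23 (A↔T), site 24 (C↔T), site 27 (C↔T), site 28 (A↔G), site 30 (G↔T), site 32 (G↔C), site 33 (A↔C), site 34 (C↔G), site 39 (A↔G), site 45 (G↔A), site 48 (T↔A).
p = 18/48 = 0.375000.
d = −0.75 · ln(1 − (4/3)·0.375000) = −0.75 · ln(0.500000) = −0.75 · (-0.693147) = 0.5199.

0.5199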